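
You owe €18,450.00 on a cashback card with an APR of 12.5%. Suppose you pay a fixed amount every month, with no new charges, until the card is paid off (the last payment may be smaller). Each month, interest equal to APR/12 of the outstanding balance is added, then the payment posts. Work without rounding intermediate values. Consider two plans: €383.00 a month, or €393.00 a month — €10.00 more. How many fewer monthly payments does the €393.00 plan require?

3 fewer payments

Monthly rate r = 12.5%/12 = 1.04167% = 0.0104167.
At €383.00/mo: n = ⌈−ln(1 − rB₀/P)/ln(1+r)⌉ = 68 payments (last €90.43); total interest = total paid − €18,450.00 = €7,301.43.
At €393.00/mo: 65 payments (last €312.06); total interest €7,014.06.
Payments saved = 68 − 65 = 3.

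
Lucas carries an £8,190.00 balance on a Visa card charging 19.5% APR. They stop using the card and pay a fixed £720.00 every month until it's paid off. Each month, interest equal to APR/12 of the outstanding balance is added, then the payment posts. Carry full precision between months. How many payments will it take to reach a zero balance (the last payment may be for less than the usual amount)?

Monthly rate r = 19.5%/12 = 1.625% = 0.01625.
Recurrence: B ← B·(1+r) − £720.00.
Month 1: interest £133.09; balance after payment £7,603.09.
Month 2: interest £123.55; balance after payment £7,006.64.
Closed form: n = −ln(1 − rB₀/P)/ln(1+r) = −ln(0.81516)/ln(1.01625) ≈ 12.679, so the balance reaches zero during payment 13.

13 months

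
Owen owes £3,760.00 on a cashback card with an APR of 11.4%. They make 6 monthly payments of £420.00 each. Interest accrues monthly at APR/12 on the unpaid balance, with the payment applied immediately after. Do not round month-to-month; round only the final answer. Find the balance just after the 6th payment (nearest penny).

Monthly rate r = 11.4%/12 = 0.95% = 0.0095.
Each month: B ← B·(1+r) − £420.00.
Month 1: interest £35.72; balance after payment £3,375.72.
Month 2: interest £32.07; balance after payment £2,987.79.
Month 3: interest £28.38; balance after payment £2,596.17.
Month 4: interest £24.66; balance after payment £2,200.84.
Month 5: interest £20.91; balance after payment £1,801.74.
Month 6: interest £17.12; balance after payment £1,398.86.

£1,398.86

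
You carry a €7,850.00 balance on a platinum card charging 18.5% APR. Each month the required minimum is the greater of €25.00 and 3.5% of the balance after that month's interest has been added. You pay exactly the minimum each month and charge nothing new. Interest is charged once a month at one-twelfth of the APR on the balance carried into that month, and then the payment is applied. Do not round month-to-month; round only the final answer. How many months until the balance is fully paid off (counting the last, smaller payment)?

156 months

Monthly rate r = 18.5%/12 = 1.54167% = 0.0154167.
While 3.5% of the post-interest balance exceeds €25.00, each month B ← (B·(1+r))·(1 − 0.035), i.e. B shrinks by the factor (1+r)·0.965 = 0.97988.
This holds for months 1–119. Entering month 120 the balance is €698.70; 3.5% of the post-interest balance is now below €25.00, so the flat €25.00 minimum applies from here.
From month 120 a fixed €25.00 at rate r clears €698.70 in 37 more payments. Total: 119 + 37 = 156 months.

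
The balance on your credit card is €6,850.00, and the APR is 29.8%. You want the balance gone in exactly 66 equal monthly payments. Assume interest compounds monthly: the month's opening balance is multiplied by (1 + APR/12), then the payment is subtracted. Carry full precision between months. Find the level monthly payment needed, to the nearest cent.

€212.13

Monthly rate r = 29.8%/12 = 2.48333% = 0.0248333.
Level-payment amortization: P = B₀·r / (1 − (1+r)^(−n)) = 6850.00·0.0248333 / (1 − 1.02483^(−66)).
Denominator 1 − (1+r)^(−66) = 0.801899312.
P = 170.108 / 0.801899312 ≈ 212.13.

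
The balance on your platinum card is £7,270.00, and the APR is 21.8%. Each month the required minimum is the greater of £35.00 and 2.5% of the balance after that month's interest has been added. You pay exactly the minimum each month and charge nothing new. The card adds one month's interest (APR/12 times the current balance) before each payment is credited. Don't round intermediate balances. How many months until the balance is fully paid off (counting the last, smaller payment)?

Monthly rate r = 21.8%/12 = 1.81667% = 0.0181667.
While 2.5% of the post-interest balance exceeds £35.00, each month B ← (B·(1+r))·(1 − 0.025), i.e. B shrinks by the factor (1+r)·0.975 = 0.99271.
This holds for months 1–228. Entering month 229 the balance is £1,371.80; 2.5% of the post-interest balance is now below £35.00, so the flat £35.00 minimum applies from here.
From month 229 a fixed £35.00 at rate r clears £1,371.80 in 70 more payments. Total: 228 + 70 = 298 months.

298 months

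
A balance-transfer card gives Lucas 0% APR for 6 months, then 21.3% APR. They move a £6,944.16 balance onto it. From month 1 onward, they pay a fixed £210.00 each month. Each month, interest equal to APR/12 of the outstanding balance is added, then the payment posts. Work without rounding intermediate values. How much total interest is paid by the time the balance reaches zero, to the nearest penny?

£2,131.47

Promo months 1–6 at r₀ = 0%/12 = 0; months 7+ at r₁ = 21.3%/12 = 0.01775.
After month 6 (no interest yet): B = £6,944.16 − 6·£210.00 = £5,684.16.
Then at r₁ with £210.00/mo: n₂ = −ln(1 − r₁·B/P)/ln(1+r₁) ≈ 37.22 → 38 more payments.
Total paid = 43·£210.00 + £45.63 = £9,075.63; interest = £9,075.63 − £6,944.16 = £2,131.47.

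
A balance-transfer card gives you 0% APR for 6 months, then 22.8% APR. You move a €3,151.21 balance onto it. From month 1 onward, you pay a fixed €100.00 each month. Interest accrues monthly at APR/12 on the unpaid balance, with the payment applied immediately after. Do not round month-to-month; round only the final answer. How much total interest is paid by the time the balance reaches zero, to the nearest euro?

Promo months 1–6 at r₀ = 0%/12 = 0; months 7+ at r₁ = 22.8%/12 = 0.019.
After month 6 (no interest yet): B = €3,151.21 − 6·€100.00 = €2,551.21.
Then at r₁ with €100.00/mo: n₂ = −ln(1 − r₁·B/P)/ln(1+r₁) ≈ 35.23 → 36 more payments.
Total paid = 41·€100.00 + €23.03 = €4,123.03; interest = €4,123.03 − €3,151.21 = €971.82.

€972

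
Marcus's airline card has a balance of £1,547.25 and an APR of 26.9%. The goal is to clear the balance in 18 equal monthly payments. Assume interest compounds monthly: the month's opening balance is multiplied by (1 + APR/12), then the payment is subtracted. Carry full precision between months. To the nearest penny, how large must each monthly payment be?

£105.41

Monthly rate r = 26.9%/12 = 2.24167% = 0.0224167.
Level-payment amortization: P = B₀·r / (1 − (1+r)^(−n)) = 1547.25·0.0224167 / (1 − 1.02242^(−18)).
Denominator 1 − (1+r)^(−18) = 0.32903876.
P = 34.6842 / 0.32903876 ≈ 105.41.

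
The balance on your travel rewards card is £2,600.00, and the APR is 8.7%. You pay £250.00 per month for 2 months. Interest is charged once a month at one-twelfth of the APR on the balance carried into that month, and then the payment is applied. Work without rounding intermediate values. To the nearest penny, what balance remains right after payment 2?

£2,136.02

Monthly rate r = 8.7%/12 = 0.725% = 0.00725.
Each month: B ← B·(1+r) − £250.00.
Month 1: interest £18.85; balance after payment £2,368.85.
Month 2: interest £17.17; balance after payment £2,136.02.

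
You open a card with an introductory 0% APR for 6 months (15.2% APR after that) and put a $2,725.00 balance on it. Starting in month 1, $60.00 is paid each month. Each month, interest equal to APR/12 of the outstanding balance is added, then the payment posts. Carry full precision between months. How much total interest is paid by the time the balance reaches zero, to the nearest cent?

$932.22

Promo months 1–6 at r₀ = 0%/12 = 0; months 7+ at r₁ = 15.2%/12 = 0.0126667.
After month 6 (no interest yet): B = $2,725.00 − 6·$60.00 = $2,365.00.
Then at r₁ with $60.00/mo: n₂ = −ln(1 − r₁·B/P)/ln(1+r₁) ≈ 54.95 → 55 more payments.
Total paid = 60·$60.00 + $57.22 = $3,657.22; interest = $3,657.22 − $2,725.00 = $932.22.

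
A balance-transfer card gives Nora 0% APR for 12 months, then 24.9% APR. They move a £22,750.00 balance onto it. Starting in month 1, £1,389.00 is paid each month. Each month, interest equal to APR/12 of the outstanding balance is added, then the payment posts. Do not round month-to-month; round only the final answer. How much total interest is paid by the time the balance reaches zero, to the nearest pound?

£363

Promo months 1–12 at r₀ = 0%/12 = 0; months 13+ at r₁ = 24.9%/12 = 0.02075.
After month 12 (no interest yet): B = £22,750.00 − 12·£1,389.00 = £6,082.00.
Then at r₁ with £1,389.00/mo: n₂ = −ln(1 − r₁·B/P)/ln(1+r₁) ≈ 4.64 → 5 more payments.
Total paid = 16·£1,389.00 + £889.48 = £23,113.48; interest = £23,113.48 − £22,750.00 = £363.48.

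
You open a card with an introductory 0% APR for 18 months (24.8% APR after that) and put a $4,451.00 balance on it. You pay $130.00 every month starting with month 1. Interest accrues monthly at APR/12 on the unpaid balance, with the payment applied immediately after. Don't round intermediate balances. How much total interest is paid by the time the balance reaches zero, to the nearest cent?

$487.38

Promo months 1–18 at r₀ = 0%/12 = 0; months 19+ at r₁ = 24.8%/12 = 0.0206667.
After month 18 (no interest yet): B = $4,451.00 − 18·$130.00 = $2,111.00.
Then at r₁ with $130.00/mo: n₂ = −ln(1 − r₁·B/P)/ln(1+r₁) ≈ 19.99 → 20 more payments.
Total paid = 37·$130.00 + $128.38 = $4,938.38; interest = $4,938.38 − $4,451.00 = $487.38.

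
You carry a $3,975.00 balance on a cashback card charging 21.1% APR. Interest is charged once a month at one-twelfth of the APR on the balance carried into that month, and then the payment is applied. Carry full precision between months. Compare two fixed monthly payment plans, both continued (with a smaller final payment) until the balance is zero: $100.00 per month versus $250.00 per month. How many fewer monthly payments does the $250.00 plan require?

Monthly rate r = 21.1%/12 = 1.75833% = 0.0175833.
At $100.00/mo: n = ⌈−ln(1 − rB₀/P)/ln(1+r)⌉ = 69 payments (last $87.08); total interest = total paid − $3,975.00 = $2,912.08.
At $250.00/mo: 19 payments (last $203.49); total interest $728.49.
Payments saved = 69 − 19 = 50.

50 fewer payments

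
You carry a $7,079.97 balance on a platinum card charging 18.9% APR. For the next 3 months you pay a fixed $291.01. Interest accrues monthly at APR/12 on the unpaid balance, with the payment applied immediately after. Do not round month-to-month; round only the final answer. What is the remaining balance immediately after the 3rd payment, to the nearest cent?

Monthly rate r = 18.9%/12 = 1.575% = 0.01575.
Each month: B ← B·(1+r) − $291.01.
Month 1: interest $111.51; balance after payment $6,900.47.
Month 2: interest $108.68; balance after payment $6,718.14.
Month 3: interest $105.81; balance after payment $6,532.94.

$6,532.94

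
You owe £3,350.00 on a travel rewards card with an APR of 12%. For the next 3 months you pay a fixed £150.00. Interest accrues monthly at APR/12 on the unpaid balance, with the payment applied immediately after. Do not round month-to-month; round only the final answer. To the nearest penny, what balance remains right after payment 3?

£2,996.99

Monthly rate r = 12%/12 = 1% = 0.01.
Each month: B ← B·(1+r) − £150.00.
Month 1: interest £33.50; balance after payment £3,233.50.
Month 2: interest £32.34; balance after payment £3,115.84.
Month 3: interest £31.16; balance after payment £2,996.99.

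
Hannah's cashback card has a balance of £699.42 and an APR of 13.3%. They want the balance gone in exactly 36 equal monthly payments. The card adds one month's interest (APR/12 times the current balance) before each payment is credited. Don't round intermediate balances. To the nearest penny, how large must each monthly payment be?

Monthly rate r = 13.3%/12 = 1.10833% = 0.0110833.
Level-payment amortization: P = B₀·r / (1 − (1+r)^(−n)) = 699.42·0.0110833 / (1 − 1.01108^(−36)).
Denominator 1 − (1+r)^(−36) = 0.327534909.
P = 7.7519 / 0.327534909 ≈ 23.67.

£23.67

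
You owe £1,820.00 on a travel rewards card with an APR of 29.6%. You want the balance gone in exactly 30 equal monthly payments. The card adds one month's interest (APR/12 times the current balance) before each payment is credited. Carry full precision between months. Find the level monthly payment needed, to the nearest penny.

Monthly rate r = 29.6%/12 = 2.46667% = 0.0246667.
Level-payment amortization: P = B₀·r / (1 − (1+r)^(−n)) = 1820.00·0.0246667 / (1 − 1.02467^(−30)).
Denominator 1 − (1+r)^(−30) = 0.51858264.
P = 44.8933 / 0.51858264 ≈ 86.57.

£86.57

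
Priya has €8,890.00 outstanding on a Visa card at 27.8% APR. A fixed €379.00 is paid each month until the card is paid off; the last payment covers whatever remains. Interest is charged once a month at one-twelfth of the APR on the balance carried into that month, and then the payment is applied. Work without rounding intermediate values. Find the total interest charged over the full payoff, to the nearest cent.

€4,084.21

Monthly rate r = 27.8%/12 = 2.31667% = 0.0231667.
Payoff takes n = ⌈−ln(1 − rB₀/P)/ln(1+r)⌉ = ⌈34.231⌉ = 35 payments; the last is €88.21.
Total paid = 34·€379.00 + €88.21 = €12,974.21.
Total interest = total paid − principal = €12,974.21 − €8,890.00 = €4,084.21.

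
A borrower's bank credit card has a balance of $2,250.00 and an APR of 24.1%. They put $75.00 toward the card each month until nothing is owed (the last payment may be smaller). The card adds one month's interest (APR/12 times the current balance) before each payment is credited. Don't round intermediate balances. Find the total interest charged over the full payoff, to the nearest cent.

Monthly rate r = 24.1%/12 = 2.00833% = 0.0200833.
Payoff takes n = ⌈−ln(1 − rB₀/P)/ln(1+r)⌉ = ⌈46.396⌉ = 47 payments; the last is $29.91.
Total paid = 46·$75.00 + $29.91 = $3,479.91.
Total interest = total paid − principal = $3,479.91 − $2,250.00 = $1,229.91.

$1,229.91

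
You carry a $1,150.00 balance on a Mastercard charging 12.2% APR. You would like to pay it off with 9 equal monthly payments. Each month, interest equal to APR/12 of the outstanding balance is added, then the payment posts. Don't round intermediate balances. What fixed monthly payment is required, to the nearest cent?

Monthly rate r = 12.2%/12 = 1.01667% = 0.0101667.
Level-payment amortization: P = B₀·r / (1 − (1+r)^(−n)) = 1150.00·0.0101667 / (1 − 1.01017^(−9)).
Denominator 1 − (1+r)^(−9) = 0.0870169865.
P = 11.6917 / 0.0870169865 ≈ 134.36.

$134.36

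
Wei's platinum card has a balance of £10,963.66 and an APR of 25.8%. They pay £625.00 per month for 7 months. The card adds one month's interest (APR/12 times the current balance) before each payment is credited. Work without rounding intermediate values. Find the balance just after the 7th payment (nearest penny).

£8,056.50

Monthly rate r = 25.8%/12 = 2.15% = 0.0215.
Each month: B ← B·(1+r) − £625.00.
Month 1: interest £235.72; balance after payment £10,574.38.
Month 2: interest £227.35; balance after payment £10,176.73.
Month 3: interest £218.80; balance after payment £9,770.53.
Month 4: interest £210.07; balance after payment £9,355.59.
Month 5: interest £201.15; balance after payment £8,931.74.
Month 6: interest £192.03; balance after payment £8,498.77.
Month 7: interest £182.72; balance after payment £8,056.50.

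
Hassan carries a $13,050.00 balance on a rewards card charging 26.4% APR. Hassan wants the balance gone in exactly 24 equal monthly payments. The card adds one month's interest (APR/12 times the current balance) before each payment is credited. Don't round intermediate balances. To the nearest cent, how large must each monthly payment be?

$705.70

Monthly rate r = 26.4%/12 = 2.2% = 0.022.
Level-payment amortization: P = B₀·r / (1 − (1+r)^(−n)) = 13050.00·0.022 / (1 − 1.022^(−24)).
Denominator 1 − (1+r)^(−24) = 0.406830925.
P = 287.1 / 0.406830925 ≈ 705.70.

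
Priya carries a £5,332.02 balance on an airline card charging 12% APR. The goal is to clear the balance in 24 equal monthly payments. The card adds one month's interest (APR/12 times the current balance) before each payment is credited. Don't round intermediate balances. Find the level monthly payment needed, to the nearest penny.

£251.00

Monthly rate r = 12%/12 = 1% = 0.01.
Level-payment amortization: P = B₀·r / (1 − (1+r)^(−n)) = 5332.02·0.01 / (1 − 1.01^(−24)).
Denominator 1 − (1+r)^(−24) = 0.212433873.
P = 53.3202 / 0.212433873 ≈ 251.00.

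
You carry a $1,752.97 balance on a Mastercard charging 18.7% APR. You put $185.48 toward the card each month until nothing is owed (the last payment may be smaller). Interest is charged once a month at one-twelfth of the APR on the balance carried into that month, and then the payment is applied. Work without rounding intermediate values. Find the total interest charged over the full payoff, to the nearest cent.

$158.39

Monthly rate r = 18.7%/12 = 1.55833% = 0.0155833.
Payoff takes n = ⌈−ln(1 − rB₀/P)/ln(1+r)⌉ = ⌈10.303⌉ = 11 payments; the last is $56.56.
Total paid = 10·$185.48 + $56.56 = $1,911.36.
Total interest = total paid − principal = $1,911.36 − $1,752.97 = $158.39.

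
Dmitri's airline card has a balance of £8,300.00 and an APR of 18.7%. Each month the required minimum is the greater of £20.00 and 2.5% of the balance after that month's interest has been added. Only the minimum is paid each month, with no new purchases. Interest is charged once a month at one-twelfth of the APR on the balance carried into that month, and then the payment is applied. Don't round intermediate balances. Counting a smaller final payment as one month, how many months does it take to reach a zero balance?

301 months

Monthly rate r = 18.7%/12 = 1.55833% = 0.0155833.
While 2.5% of the post-interest balance exceeds £20.00, each month B ← (B·(1+r))·(1 − 0.025), i.e. B shrinks by the factor (1+r)·0.975 = 0.99019.
This holds for months 1–239. Entering month 240 the balance is £787.41; 2.5% of the post-interest balance is now below £20.00, so the flat £20.00 minimum applies from here.
From month 240 a fixed £20.00 at rate r clears £787.41 in 62 more payments. Total: 239 + 62 = 301 months.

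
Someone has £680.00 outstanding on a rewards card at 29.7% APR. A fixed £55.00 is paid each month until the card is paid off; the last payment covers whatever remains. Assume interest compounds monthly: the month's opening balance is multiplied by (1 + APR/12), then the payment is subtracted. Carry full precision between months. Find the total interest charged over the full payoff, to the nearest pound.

Monthly rate r = 29.7%/12 = 2.475% = 0.02475.
Payoff takes n = ⌈−ln(1 − rB₀/P)/ln(1+r)⌉ = ⌈14.941⌉ = 15 payments; the last is £51.78.
Total paid = 14·£55.00 + £51.78 = £821.78.
Total interest = total paid − principal = £821.78 − £680.00 = £141.78.

£142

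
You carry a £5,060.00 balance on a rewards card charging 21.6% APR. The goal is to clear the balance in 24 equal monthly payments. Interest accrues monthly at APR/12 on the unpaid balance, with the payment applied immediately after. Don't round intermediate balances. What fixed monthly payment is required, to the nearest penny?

£261.51

Monthly rate r = 21.6%/12 = 1.8% = 0.018.
Level-payment amortization: P = B₀·r / (1 − (1+r)^(−n)) = 5060.00·0.018 / (1 − 1.018^(−24)).
Denominator 1 − (1+r)^(−24) = 0.348291586.
P = 91.08 / 0.348291586 ≈ 261.51.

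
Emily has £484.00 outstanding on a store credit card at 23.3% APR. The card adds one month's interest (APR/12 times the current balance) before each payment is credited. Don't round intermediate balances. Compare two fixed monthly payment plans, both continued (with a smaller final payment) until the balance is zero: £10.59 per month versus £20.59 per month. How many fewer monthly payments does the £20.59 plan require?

Monthly rate r = 23.3%/12 = 1.94167% = 0.0194167.
At £10.59/mo: n = ⌈−ln(1 − rB₀/P)/ln(1+r)⌉ = 114 payments (last £6.05); total interest = total paid − £484.00 = £718.72.
At £20.59/mo: 32 payments (last £14.42); total interest £168.71.
Payments saved = 114 − 32 = 82.

82 fewer payments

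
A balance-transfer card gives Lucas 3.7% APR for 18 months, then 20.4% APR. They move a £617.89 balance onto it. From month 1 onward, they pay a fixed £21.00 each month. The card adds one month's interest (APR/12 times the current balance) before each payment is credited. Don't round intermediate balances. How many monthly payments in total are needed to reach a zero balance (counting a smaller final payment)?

Promo months 1–18 at r₀ = 3.7%/12 = 0.00308333; months 19+ at r₁ = 20.4%/12 = 0.017.
After month 18: iterate B ← B·(1+r₀) − £21.00 for 18 months → £265.03.
Then at r₁ with £21.00/mo: n₂ = −ln(1 − r₁·B/P)/ln(1+r₁) ≈ 14.33 → 15 more payments.

33 months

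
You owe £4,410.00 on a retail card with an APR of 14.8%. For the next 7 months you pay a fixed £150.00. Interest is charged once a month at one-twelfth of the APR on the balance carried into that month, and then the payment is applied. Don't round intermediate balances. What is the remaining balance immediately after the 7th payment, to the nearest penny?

£3,715.45

Monthly rate r = 14.8%/12 = 1.23333% = 0.0123333.
Each month: B ← B·(1+r) − £150.00.
Month 1: interest £54.39; balance after payment £4,314.39.
Month 2: interest £53.21; balance after payment £4,217.60.
Month 3: interest £52.02; balance after payment £4,119.62.
Month 4: interest £50.81; balance after payment £4,020.43.
Month 5: interest £49.59; balance after payment £3,920.01.
Month 6: interest £48.35; balance after payment £3,818.36.
Month 7: interest £47.09; balance after payment £3,715.45.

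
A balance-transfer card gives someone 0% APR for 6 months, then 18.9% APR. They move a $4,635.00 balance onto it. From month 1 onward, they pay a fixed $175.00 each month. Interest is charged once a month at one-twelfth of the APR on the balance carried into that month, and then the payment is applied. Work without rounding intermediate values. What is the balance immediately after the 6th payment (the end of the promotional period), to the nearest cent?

$3,585.00

Promo months 1–6 at r₀ = 0%/12 = 0; months 7+ at r₁ = 18.9%/12 = 0.01575.
After month 6 (no interest yet): B = $4,635.00 − 6·$175.00 = $3,585.00.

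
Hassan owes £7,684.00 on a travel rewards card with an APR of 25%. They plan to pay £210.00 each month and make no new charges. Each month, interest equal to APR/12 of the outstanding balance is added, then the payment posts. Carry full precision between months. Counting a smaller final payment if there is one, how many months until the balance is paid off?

Monthly rate r = 25%/12 = 2.08333% = 0.0208333.
Recurrence: B ← B·(1+r) − £210.00.
Month 1: interest £160.08; balance after payment £7,634.08.
Month 2: interest £159.04; balance after payment £7,583.13.
Closed form: n = −ln(1 − rB₀/P)/ln(1+r) = −ln(0.2377)/ln(1.02083) ≈ 69.680, so the balance reaches zero during payment 70.

70 payments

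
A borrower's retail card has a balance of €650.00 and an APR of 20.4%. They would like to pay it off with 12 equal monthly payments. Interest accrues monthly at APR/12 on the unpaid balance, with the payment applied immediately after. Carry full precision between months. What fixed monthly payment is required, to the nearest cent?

€60.34

Monthly rate r = 20.4%/12 = 1.7% = 0.017.
Level-payment amortization: P = B₀·r / (1 − (1+r)^(−n)) = 650.00·0.017 / (1 − 1.017^(−12)).
Denominator 1 − (1+r)^(−12) = 0.183138242.
P = 11.05 / 0.183138242 ≈ 60.34.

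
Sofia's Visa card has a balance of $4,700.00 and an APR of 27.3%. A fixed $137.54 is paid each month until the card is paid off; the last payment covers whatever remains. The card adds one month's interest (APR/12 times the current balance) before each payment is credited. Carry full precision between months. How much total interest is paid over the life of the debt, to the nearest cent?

$4,486.42

Monthly rate r = 27.3%/12 = 2.275% = 0.02275.
Payoff takes n = ⌈−ln(1 − rB₀/P)/ln(1+r)⌉ = ⌈66.789⌉ = 67 payments; the last is $108.78.
Total paid = 66·$137.54 + $108.78 = $9,186.42.
Total interest = total paid − principal = $9,186.42 − $4,700.00 = $4,486.42.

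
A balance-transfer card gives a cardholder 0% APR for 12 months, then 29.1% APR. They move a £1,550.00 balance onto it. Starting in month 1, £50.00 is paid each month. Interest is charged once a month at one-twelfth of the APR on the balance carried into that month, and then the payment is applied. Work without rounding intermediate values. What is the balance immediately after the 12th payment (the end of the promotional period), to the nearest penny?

Promo months 1–12 at r₀ = 0%/12 = 0; months 13+ at r₁ = 29.1%/12 = 0.02425.
After month 12 (no interest yet): B = £1,550.00 − 12·£50.00 = £950.00.

£950.00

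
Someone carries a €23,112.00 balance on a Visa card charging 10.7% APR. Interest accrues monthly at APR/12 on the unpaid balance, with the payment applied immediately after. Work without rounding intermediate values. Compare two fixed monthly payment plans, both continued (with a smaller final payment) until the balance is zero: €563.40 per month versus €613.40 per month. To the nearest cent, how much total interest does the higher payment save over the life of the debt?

Monthly rate r = 10.7%/12 = 0.891667% = 0.00891667.
At €563.40/mo: n = ⌈−ln(1 − rB₀/P)/ln(1+r)⌉ = 52 payments (last €167.39); total interest = total paid − €23,112.00 = €5,788.79.
At €613.40/mo: 47 payments (last €74.52); total interest €5,178.92.
Interest saved = €5,788.79 − €5,178.92 = €609.87.

€609.87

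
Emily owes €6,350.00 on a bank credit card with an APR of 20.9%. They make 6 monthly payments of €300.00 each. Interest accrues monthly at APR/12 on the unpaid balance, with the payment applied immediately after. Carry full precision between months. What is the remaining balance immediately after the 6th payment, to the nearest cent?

€5,162.93

Monthly rate r = 20.9%/12 = 1.74167% = 0.0174167.
Each month: B ← B·(1+r) − €300.00.
Month 1: interest €110.60; balance after payment €6,160.60.
Month 2: interest €107.30; balance after payment €5,967.89.
Month 3: interest €103.94; balance after payment €5,771.83.
Month 4: interest €100.53; balance after payment €5,572.36.
Month 5: interest €97.05; balance after payment €5,369.41.
Month 6: interest €93.52; balance after payment €5,162.93.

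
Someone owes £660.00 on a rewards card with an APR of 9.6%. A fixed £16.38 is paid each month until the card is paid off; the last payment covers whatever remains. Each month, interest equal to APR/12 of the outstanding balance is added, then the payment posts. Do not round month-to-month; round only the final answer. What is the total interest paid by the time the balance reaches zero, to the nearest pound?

£140

Monthly rate r = 9.6%/12 = 0.8% = 0.008.
Payoff takes n = ⌈−ln(1 − rB₀/P)/ln(1+r)⌉ = ⌈48.834⌉ = 49 payments; the last is £13.67.
Total paid = 48·£16.38 + £13.67 = £799.91.
Total interest = total paid − principal = £799.91 − £660.00 = £139.91.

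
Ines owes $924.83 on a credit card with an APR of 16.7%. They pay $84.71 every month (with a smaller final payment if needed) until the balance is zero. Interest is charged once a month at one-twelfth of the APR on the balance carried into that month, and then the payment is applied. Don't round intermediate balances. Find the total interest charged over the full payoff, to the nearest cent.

$85.30

Monthly rate r = 16.7%/12 = 1.39167% = 0.0139167.
Payoff takes n = ⌈−ln(1 − rB₀/P)/ln(1+r)⌉ = ⌈11.924⌉ = 12 payments; the last is $78.32.
Total paid = 11·$84.71 + $78.32 = $1,010.13.
Total interest = total paid − principal = $1,010.13 − $924.83 = $85.30.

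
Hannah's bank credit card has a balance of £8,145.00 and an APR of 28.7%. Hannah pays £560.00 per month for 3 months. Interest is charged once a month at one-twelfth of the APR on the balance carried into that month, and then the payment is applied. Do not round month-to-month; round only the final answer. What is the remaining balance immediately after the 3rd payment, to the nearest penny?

£7,022.99

Monthly rate r = 28.7%/12 = 2.39167% = 0.0239167.
Each month: B ← B·(1+r) − £560.00.
Month 1: interest £194.80; balance after payment £7,779.80.
Month 2: interest £186.07; balance after payment £7,405.87.
Month 3: interest £177.12; balance after payment £7,022.99.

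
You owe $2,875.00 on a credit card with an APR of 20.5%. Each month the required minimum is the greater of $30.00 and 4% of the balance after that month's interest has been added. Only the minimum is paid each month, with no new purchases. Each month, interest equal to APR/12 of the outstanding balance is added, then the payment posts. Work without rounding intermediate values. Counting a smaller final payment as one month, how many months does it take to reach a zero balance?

Monthly rate r = 20.5%/12 = 1.70833% = 0.0170833.
While 4% of the post-interest balance exceeds $30.00, each month B ← (B·(1+r))·(1 − 0.04), i.e. B shrinks by the factor (1+r)·0.96 = 0.9764.
This holds for months 1–57. Entering month 58 the balance is $736.92; 4% of the post-interest balance is now below $30.00, so the flat $30.00 minimum applies from here.
From month 58 a fixed $30.00 at rate r clears $736.92 in 33 more payments. Total: 57 + 33 = 90 months.

90 months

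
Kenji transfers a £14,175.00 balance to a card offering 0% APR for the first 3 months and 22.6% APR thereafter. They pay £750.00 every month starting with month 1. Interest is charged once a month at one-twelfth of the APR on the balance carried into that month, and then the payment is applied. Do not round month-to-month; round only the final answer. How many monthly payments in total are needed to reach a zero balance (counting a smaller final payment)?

23 payments

Promo months 1–3 at r₀ = 0%/12 = 0; months 4+ at r₁ = 22.6%/12 = 0.0188333.
After month 3 (no interest yet): B = £14,175.00 − 3·£750.00 = £11,925.00.
Then at r₁ with £750.00/mo: n₂ = −ln(1 − r₁·B/P)/ln(1+r₁) ≈ 19.07 → 20 more payments.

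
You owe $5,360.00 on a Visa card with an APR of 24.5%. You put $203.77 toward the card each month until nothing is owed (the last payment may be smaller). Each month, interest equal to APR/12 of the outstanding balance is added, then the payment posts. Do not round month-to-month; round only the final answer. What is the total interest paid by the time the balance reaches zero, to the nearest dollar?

$2,405

Monthly rate r = 24.5%/12 = 2.04167% = 0.0204167.
Payoff takes n = ⌈−ln(1 − rB₀/P)/ln(1+r)⌉ = ⌈38.104⌉ = 39 payments; the last is $21.39.
Total paid = 38·$203.77 + $21.39 = $7,764.65.
Total interest = total paid − principal = $7,764.65 − $5,360.00 = $2,404.65.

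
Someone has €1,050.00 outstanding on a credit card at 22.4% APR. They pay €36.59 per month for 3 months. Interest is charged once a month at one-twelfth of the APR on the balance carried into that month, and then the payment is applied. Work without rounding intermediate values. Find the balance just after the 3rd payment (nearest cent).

€998.07

Monthly rate r = 22.4%/12 = 1.86667% = 0.0186667.
Each month: B ← B·(1+r) − €36.59.
Month 1: interest €19.60; balance after payment €1,033.01.
Month 2: interest €19.28; balance after payment €1,015.70.
Month 3: interest €18.96; balance after payment €998.07.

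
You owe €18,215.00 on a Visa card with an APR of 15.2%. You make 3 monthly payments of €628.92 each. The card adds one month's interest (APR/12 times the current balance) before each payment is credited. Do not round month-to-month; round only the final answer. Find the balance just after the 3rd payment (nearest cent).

€17,005.21

Monthly rate r = 15.2%/12 = 1.26667% = 0.0126667.
Each month: B ← B·(1+r) − €628.92.
Month 1: interest €230.72; balance after payment €17,816.80.
Month 2: interest €225.68; balance after payment €17,413.56.
Month 3: interest €220.57; balance after payment €17,005.21.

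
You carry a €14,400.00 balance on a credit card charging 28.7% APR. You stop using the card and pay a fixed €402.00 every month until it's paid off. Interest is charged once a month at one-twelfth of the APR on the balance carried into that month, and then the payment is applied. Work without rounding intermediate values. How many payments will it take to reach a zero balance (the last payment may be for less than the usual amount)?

Monthly rate r = 28.7%/12 = 2.39167% = 0.0239167.
Recurrence: B ← B·(1+r) − €402.00.
Month 1: interest €344.40; balance after payment €14,342.40.
Month 2: interest €343.02; balance after payment €14,283.42.
Closed form: n = −ln(1 − rB₀/P)/ln(1+r) = −ln(0.14328)/ln(1.02392) ≈ 82.205, so the balance reaches zero during payment 83.

83 payments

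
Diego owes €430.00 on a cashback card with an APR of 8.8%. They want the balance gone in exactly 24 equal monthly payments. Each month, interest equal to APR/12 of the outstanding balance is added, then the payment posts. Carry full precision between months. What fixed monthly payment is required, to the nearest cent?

Monthly rate r = 8.8%/12 = 0.733333% = 0.00733333.
Level-payment amortization: P = B₀·r / (1 − (1+r)^(−n)) = 430.00·0.00733333 / (1 − 1.00733^(−24)).
Denominator 1 − (1+r)^(−24) = 0.160843287.
P = 3.15333 / 0.160843287 ≈ 19.61.

€19.61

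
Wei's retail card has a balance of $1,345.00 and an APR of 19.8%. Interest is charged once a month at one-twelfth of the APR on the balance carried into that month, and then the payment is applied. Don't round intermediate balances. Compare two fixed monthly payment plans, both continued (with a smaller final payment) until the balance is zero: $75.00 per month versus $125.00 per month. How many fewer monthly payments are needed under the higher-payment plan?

Monthly rate r = 19.8%/12 = 1.65% = 0.0165.
At $75.00/mo: n = ⌈−ln(1 − rB₀/P)/ln(1+r)⌉ = 22 payments (last $32.98); total interest = total paid − $1,345.00 = $262.98.
At $125.00/mo: 12 payments (last $117.96); total interest $147.96.
Payments saved = 22 − 12 = 10.

10 fewer payments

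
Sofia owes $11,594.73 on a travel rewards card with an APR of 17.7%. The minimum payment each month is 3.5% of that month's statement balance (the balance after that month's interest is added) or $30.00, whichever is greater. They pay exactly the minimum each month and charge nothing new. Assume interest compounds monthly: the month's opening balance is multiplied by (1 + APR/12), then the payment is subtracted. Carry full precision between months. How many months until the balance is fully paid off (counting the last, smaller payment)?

162 months

Monthly rate r = 17.7%/12 = 1.475% = 0.01475.
While 3.5% of the post-interest balance exceeds $30.00, each month B ← (B·(1+r))·(1 − 0.035), i.e. B shrinks by the factor (1+r)·0.965 = 0.97923.
This holds for months 1–125. Entering month 126 the balance is $841.51; 3.5% of the post-interest balance is now below $30.00, so the flat $30.00 minimum applies from here.
From month 126 a fixed $30.00 at rate r clears $841.51 in 37 more payments. Total: 125 + 37 = 162 months.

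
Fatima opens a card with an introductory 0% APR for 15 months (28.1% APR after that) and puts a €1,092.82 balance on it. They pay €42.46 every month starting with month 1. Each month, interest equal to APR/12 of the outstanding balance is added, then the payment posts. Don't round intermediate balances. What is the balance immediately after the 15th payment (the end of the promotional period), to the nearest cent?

€455.92

Promo months 1–15 at r₀ = 0%/12 = 0; months 16+ at r₁ = 28.1%/12 = 0.0234167.
After month 15 (no interest yet): B = €1,092.82 − 15·€42.46 = €455.92.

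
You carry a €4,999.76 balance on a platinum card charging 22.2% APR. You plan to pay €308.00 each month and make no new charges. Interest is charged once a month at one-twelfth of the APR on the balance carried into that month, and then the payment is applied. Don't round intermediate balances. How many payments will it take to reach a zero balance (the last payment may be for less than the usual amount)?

20 months

Monthly rate r = 22.2%/12 = 1.85% = 0.0185.
Recurrence: B ← B·(1+r) − €308.00.
Month 1: interest €92.50; balance after payment €4,784.26.
Month 2: interest €88.51; balance after payment €4,564.76.
Closed form: n = −ln(1 − rB₀/P)/ln(1+r) = −ln(0.69969)/ln(1.0185) ≈ 19.482, so the balance reaches zero during payment 20.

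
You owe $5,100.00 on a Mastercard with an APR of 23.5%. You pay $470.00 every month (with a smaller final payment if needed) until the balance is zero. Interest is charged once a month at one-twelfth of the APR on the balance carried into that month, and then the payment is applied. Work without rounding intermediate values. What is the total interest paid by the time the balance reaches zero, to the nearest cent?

Monthly rate r = 23.5%/12 = 1.95833% = 0.0195833.
Payoff takes n = ⌈−ln(1 − rB₀/P)/ln(1+r)⌉ = ⌈12.318⌉ = 13 payments; the last is $150.35.
Total paid = 12·$470.00 + $150.35 = $5,790.35.
Total interest = total paid − principal = $5,790.35 − $5,100.00 = $690.35.

$690.35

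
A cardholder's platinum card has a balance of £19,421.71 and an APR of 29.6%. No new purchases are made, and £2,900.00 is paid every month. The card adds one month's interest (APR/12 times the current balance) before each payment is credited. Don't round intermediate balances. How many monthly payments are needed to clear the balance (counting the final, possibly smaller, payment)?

8 payments

Monthly rate r = 29.6%/12 = 2.46667% = 0.0246667.
Recurrence: B ← B·(1+r) − £2,900.00.
Month 1: interest £479.07; balance after payment £17,000.78.
Month 2: interest £419.35; balance after payment £14,520.13.
Closed form: n = −ln(1 − rB₀/P)/ln(1+r) = −ln(0.8348)/ln(1.02467) ≈ 7.410, so the balance reaches zero during payment 8.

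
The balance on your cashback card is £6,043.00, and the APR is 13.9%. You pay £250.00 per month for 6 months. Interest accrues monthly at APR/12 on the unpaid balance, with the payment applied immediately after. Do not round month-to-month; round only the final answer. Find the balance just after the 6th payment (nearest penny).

Monthly rate r = 13.9%/12 = 1.15833% = 0.0115833.
Each month: B ← B·(1+r) − £250.00.
Month 1: interest £70.00; balance after payment £5,863.00.
Month 2: interest £67.91; balance after payment £5,680.91.
Month 3: interest £65.80; balance after payment £5,496.72.
Month 4: interest £63.67; balance after payment £5,310.39.
Month 5: interest £61.51; balance after payment £5,121.90.
Month 6: interest £59.33; balance after payment £4,931.23.

£4,931.23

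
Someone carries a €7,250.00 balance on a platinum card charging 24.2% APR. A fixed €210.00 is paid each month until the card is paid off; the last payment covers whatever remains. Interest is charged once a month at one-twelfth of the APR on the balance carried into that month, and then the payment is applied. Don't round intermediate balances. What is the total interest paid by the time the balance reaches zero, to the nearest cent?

Monthly rate r = 24.2%/12 = 2.01667% = 0.0201667.
Payoff takes n = ⌈−ln(1 − rB₀/P)/ln(1+r)⌉ = ⌈59.676⌉ = 60 payments; the last is €142.35.
Total paid = 59·€210.00 + €142.35 = €12,532.35.
Total interest = total paid − principal = €12,532.35 − €7,250.00 = €5,282.35.

€5,282.35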